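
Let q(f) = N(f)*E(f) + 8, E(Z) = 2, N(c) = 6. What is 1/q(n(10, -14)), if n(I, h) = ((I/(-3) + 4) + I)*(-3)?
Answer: 1/20 ≈ 0.050000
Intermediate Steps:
n(I, h) = -12 - 2*I (n(I, h) = ((I*(-⅓) + 4) + I)*(-3) = ((-I/3 + 4) + I)*(-3) = ((4 - I/3) + I)*(-3) = (4 + 2*I/3)*(-3) = -12 - 2*I)
q(f) = 20 (q(f) = 6*2 + 8 = 12 + 8 = 20)
1/q(n(10, -14)) = 1/20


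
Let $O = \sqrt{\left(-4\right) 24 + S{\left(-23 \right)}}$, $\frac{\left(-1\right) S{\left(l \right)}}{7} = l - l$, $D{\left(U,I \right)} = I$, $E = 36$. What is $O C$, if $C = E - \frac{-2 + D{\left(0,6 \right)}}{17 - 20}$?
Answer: $\frac{448 i \sqrt{6}}{3} \approx 365.79 i$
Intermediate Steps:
$S{\left(l \right)} = 0$ ($S{\left(l \right)} = - 7 \left(l - l\right) = \left(-7\right) 0 = 0$)
$C = \frac{112}{3}$ ($C = 36 - \frac{-2 + 6}{17 - 20} = 36 - \frac{4}{-3} = 36 - 4 \left(- \frac{1}{3}\right) = 36 - - \frac{4}{3} = 36 + \frac{4}{3} = \frac{112}{3} \approx 37.333$)
$O = 4 i \sqrt{6}$ ($O = \sqrt{\left(-4\right) 24 + 0} = \sqrt{-96 + 0} = \sqrt{-96} = 4 i \sqrt{6} \approx 9.798 i$)
$O C = 4 i \sqrt{6} \cdot \frac{112}{3} = \frac{448 i \sqrt{6}}{3}$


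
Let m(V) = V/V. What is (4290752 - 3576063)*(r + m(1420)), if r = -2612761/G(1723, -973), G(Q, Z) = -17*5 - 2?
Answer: 1867373724272/87 ≈ 2.1464e+10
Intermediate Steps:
G(Q, Z) = -87 (G(Q, Z) = -85 - 2 = -87)
m(V) = 1
r = 2612761/87 (r = -2612761/(-87) = -2612761*(-1/87) = 2612761/87 ≈ 30032.)
(4290752 - 3576063)*(r + m(1420)) = (4290752 - 3576063)*(2612761/87 + 1) = 714689*(2612848/87) = 1867373724272/87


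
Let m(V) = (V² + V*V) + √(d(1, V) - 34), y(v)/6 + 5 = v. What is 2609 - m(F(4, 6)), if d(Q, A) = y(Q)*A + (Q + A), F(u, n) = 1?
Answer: 2607 - 2*I*√14 ≈ 2607.0 - 7.4833*I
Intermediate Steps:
y(v) = -30 + 6*v
d(Q, A) = A + Q + A*(-30 + 6*Q) (d(Q, A) = (-30 + 6*Q)*A + (Q + A) = A*(-30 + 6*Q) + (A + Q) = A + Q + A*(-30 + 6*Q))
m(V) = √(-33 - 23*V) + 2*V² (m(V) = (V² + V*V) + √((V + 1 + 6*V*(-5 + 1)) - 34) = (V² + V²) + √((V + 1 + 6*V*(-4)) - 34) = 2*V² + √((V + 1 - 24*V) - 34) = 2*V² + √((1 - 23*V) - 34) = 2*V² + √(-33 - 23*V) = √(-33 - 23*V) + 2*V²)
2609 - m(F(4, 6)) = 2609 - (√(-33 - 23*1) + 2*1²) = 2609 - (√(-33 - 23) + 2*1) = 2609 - (√(-56) + 2) = 2609 - (2*I*√14 + 2) = 2609 - (2 + 2*I*√14) = 2609 + (-2 - 2*I*√14) = 2607 - 2*I*√14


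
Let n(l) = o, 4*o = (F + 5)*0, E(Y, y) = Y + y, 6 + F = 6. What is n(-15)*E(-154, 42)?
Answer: 0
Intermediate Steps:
F = 0 (F = -6 + 6 = 0)
o = 0 (o = ((0 + 5)*0)/4 = (5*0)/4 = (¼)*0 = 0)
n(l) = 0
n(-15)*E(-154, 42) = 0*(-154 + 42) = 0*(-112) = 0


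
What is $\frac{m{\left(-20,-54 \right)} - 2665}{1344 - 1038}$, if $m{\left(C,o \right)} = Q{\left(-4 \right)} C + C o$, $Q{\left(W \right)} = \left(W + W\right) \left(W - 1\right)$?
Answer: $- \frac{265}{34} \approx -7.7941$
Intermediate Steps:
$Q{\left(W \right)} = 2 W \left(-1 + W\right)$
$m{\left(C,o \right)} = 40 C + C o$ ($m{\left(C,o \right)} = 2 \left(-4\right) \left(-1 - 4\right) C + C o = 2 \left(-4\right) \left(-5\right) C + C o = 40 C + C o$)
$\frac{m{\left(-20,-54 \right)} - 2665}{1344 - 1038} = \frac{- 20 \left(40 - 54\right) - 2665}{1344 - 1038} = \frac{\left(-20\right) \left(-14\right) - 2665}{306} = \left(280 - 2665\right) \frac{1}{306} = \left(-2385\right) \frac{1}{306} = - \frac{265}{34}$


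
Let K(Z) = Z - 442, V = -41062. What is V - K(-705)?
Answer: -39915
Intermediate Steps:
K(Z) = -442 + Z
V - K(-705) = -41062 - (-442 - 705) = -41062 - 1*(-1147) = -41062 + 1147 = -39915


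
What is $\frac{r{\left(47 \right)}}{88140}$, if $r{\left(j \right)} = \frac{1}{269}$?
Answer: $\frac{1}{23709660} \approx 4.2177 \cdot 10^{-8}$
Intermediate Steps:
$r{\left(j \right)} = \frac{1}{269}$
$\frac{r{\left(47 \right)}}{88140} = \frac{1}{269 \cdot 88140} = \frac{1}{269} \cdot \frac{1}{88140} = \frac{1}{23709660}$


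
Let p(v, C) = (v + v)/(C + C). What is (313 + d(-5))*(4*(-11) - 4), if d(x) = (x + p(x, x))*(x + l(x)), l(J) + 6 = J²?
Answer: -12336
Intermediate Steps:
p(v, C) = v/C (p(v, C) = (2*v)/((2*C)) = (2*v)*(1/(2*C)) = v/C)
l(J) = -6 + J²
d(x) = (1 + x)*(-6 + x + x²) (d(x) = (x + x/x)*(x + (-6 + x²)) = (x + 1)*(-6 + x + x²) = (1 + x)*(-6 + x + x²))
(313 + d(-5))*(4*(-11) - 4) = (313 + (-6 + (-5)³ - 5*(-5) + 2*(-5)²))*(4*(-11) - 4) = (313 + (-6 - 125 + 25 + 2*25))*(-44 - 4) = (313 + (-6 - 125 + 25 + 50))*(-48) = (313 - 56)*(-48) = 257*(-48) = -12336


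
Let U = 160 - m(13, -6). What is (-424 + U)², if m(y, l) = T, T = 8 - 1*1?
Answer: 73441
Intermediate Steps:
T = 7 (T = 8 - 1 = 7)
m(y, l) = 7
U = 153 (U = 160 - 1*7 = 160 - 7 = 153)
(-424 + U)² = (-424 + 153)² = (-271)² = 73441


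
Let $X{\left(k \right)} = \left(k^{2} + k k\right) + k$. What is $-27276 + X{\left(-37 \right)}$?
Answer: $-24575$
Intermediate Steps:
$X{\left(k \right)} = k + 2 k^{2}$ ($X{\left(k \right)} = \left(k^{2} + k^{2}\right) + k = 2 k^{2} + k = k + 2 k^{2}$)
$-27276 + X{\left(-37 \right)} = -27276 - 37 \left(1 + 2 \left(-37\right)\right) = -27276 - 37 \left(1 - 74\right) = -27276 - -2701 = -27276 + 2701 = -24575$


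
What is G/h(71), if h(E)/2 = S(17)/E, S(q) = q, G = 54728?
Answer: 1942844/17 ≈ 1.1429e+5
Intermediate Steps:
h(E) = 34/E (h(E) = 2*(17/E) = 34/E)
G/h(71) = 54728/((34/71)) = 54728/((34*(1/71))) = 54728/(34/71) = 54728*(71/34) = 1942844/17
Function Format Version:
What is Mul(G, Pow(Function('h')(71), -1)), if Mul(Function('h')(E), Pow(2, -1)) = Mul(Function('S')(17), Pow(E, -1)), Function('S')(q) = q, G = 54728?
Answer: Rational(1942844, 17) ≈ 1.1429e+5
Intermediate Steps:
Function('h')(E) = Mul(34, Pow(E, -1)) (Function('h')(E) = Mul(2, Mul(17, Pow(E, -1))) = Mul(34, Pow(E, -1)))
Mul(G, Pow(Function('h')(71), -1)) = Mul(54728, Pow(Mul(34, Pow(71, -1)), -1)) = Mul(54728, Pow(Mul(34, Rational(1, 71)), -1)) = Mul(54728, Pow(Rational(34, 71), -1)) = Mul(54728, Rational(71, 34)) = Rational(1942844, 17)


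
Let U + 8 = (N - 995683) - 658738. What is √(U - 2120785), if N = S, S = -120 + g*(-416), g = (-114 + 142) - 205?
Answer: I*√3701702 ≈ 1924.0*I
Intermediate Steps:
g = -177 (g = 28 - 205 = -177)
S = 73512 (S = -120 - 177*(-416) = -120 + 73632 = 73512)
N = 73512
U = -1580917 (U = -8 + ((73512 - 995683) - 658738) = -8 + (-922171 - 658738) = -8 - 1580909 = -1580917)
√(U - 2120785) = √(-1580917 - 2120785) = √(-3701702) = I*√3701702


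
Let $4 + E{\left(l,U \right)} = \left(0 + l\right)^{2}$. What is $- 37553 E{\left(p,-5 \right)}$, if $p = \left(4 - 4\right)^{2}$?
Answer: $150212$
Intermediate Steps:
$p = 0$ ($p = 0^{2} = 0$)
$E{\left(l,U \right)} = -4 + l^{2}$ ($E{\left(l,U \right)} = -4 + \left(0 + l\right)^{2} = -4 + l^{2}$)
$- 37553 E{\left(p,-5 \right)} = - 37553 \left(-4 + 0^{2}\right) = - 37553 \left(-4 + 0\right) = \left(-37553\right) \left(-4\right) = 150212$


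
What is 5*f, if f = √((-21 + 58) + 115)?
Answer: 10*√38 ≈ 61.644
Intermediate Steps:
f = 2*√38 (f = √(37 + 115) = √152 = 2*√38 ≈ 12.329)
5*f = 5*(2*√38) = 10*√38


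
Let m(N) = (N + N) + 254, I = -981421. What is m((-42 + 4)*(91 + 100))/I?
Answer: 14262/981421 ≈ 0.014532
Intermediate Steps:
m(N) = 254 + 2*N (m(N) = 2*N + 254 = 254 + 2*N)
m((-42 + 4)*(91 + 100))/I = (254 + 2*((-42 + 4)*(91 + 100)))/(-981421) = (254 + 2*(-38*191))*(-1/981421) = (254 + 2*(-7258))*(-1/981421) = (254 - 14516)*(-1/981421) = -14262*(-1/981421) = 14262/981421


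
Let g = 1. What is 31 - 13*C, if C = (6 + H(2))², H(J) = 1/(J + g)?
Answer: -4414/9 ≈ -490.44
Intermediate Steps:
H(J) = 1/(1 + J) (H(J) = 1/(J + 1) = 1/(1 + J))
C = 361/9 (C = (6 + 1/(1 + 2))² = (6 + 1/3)² = (6 + ⅓)² = (19/3)² = 361/9 ≈ 40.111)
31 - 13*C = 31 - 13*361/9 = 31 - 4693/9 = -4414/9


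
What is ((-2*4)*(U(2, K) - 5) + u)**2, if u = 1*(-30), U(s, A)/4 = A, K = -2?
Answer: 5476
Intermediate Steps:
U(s, A) = 4*A
u = -30
((-2*4)*(U(2, K) - 5) + u)**2 = ((-2*4)*(4*(-2) - 5) - 30)**2 = (-8*(-8 - 5) - 30)**2 = (-8*(-13) - 30)**2 = (104 - 30)**2 = 74**2 = 5476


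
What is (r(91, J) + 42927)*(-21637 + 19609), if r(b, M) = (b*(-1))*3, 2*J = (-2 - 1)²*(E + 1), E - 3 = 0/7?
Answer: -86502312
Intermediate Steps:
E = 3 (E = 3 + 0/7 = 3 + 0*(⅐) = 3 + 0 = 3)
J = 18 (J = ((-2 - 1)²*(3 + 1))/2 = ((-3)²*4)/2 = (9*4)/2 = (½)*36 = 18)
r(b, M) = -3*b (r(b, M) = -b*3 = -3*b)
(r(91, J) + 42927)*(-21637 + 19609) = (-3*91 + 42927)*(-21637 + 19609) = (-273 + 42927)*(-2028) = 42654*(-2028) = -86502312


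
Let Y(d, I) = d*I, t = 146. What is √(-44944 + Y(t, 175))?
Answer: I*√19394 ≈ 139.26*I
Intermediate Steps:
Y(d, I) = I*d
√(-44944 + Y(t, 175)) = √(-44944 + 175*146) = √(-44944 + 25550) = √(-19394) = I*√19394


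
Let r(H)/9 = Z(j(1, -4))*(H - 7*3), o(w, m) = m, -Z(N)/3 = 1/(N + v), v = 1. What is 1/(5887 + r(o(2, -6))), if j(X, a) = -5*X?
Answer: 4/22819 ≈ 0.00017529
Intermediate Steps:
Z(N) = -3/(1 + N) (Z(N) = -3/(N + 1) = -3/(1 + N))
r(H) = -567/4 + 27*H/4 (r(H) = 9*((-3/(1 - 5*1))*(H - 7*3)) = 9*((-3/(1 - 5))*(H - 21)) = 9*((-3/(-4))*(-21 + H)) = 9*((-3*(-¼))*(-21 + H)) = 9*(3*(-21 + H)/4) = 9*(-63/4 + 3*H/4) = -567/4 + 27*H/4)
1/(5887 + r(o(2, -6))) = 1/(5887 + (-567/4 + (27/4)*(-6))) = 1/(5887 + (-567/4 - 81/2)) = 1/(5887 - 729/4) = 1/(22819/4) = 4/22819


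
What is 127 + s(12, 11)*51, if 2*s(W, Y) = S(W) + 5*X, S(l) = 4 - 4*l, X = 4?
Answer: -485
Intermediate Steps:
s(W, Y) = 12 - 2*W (s(W, Y) = ((4 - 4*W) + 5*4)/2 = ((4 - 4*W) + 20)/2 = (24 - 4*W)/2 = 12 - 2*W)
127 + s(12, 11)*51 = 127 + (12 - 2*12)*51 = 127 + (12 - 24)*51 = 127 - 12*51 = 127 - 612 = -485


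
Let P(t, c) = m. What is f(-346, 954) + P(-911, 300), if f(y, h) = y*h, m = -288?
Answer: -330372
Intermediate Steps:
P(t, c) = -288
f(y, h) = h*y
f(-346, 954) + P(-911, 300) = 954*(-346) - 288 = -330084 - 288 = -330372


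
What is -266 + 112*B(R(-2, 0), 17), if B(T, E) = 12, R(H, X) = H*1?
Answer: 1078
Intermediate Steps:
R(H, X) = H
-266 + 112*B(R(-2, 0), 17) = -266 + 112*12 = -266 + 1344 = 1078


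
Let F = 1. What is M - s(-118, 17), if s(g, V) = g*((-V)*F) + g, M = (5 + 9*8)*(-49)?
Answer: -5661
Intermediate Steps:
M = -3773 (M = (5 + 72)*(-49) = 77*(-49) = -3773)
s(g, V) = g - V*g (s(g, V) = g*(-V*1) + g = g*(-V) + g = -V*g + g = g - V*g)
M - s(-118, 17) = -3773 - (-118)*(1 - 1*17) = -3773 - (-118)*(1 - 17) = -3773 - (-118)*(-16) = -3773 - 1*1888 = -3773 - 1888 = -5661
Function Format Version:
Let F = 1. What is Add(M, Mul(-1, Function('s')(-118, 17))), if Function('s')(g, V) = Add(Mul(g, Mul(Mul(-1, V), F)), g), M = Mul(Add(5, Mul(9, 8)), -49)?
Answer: -5661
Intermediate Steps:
M = -3773 (M = Mul(Add(5, 72), -49) = Mul(77, -49) = -3773)
Function('s')(g, V) = Add(g, Mul(-1, V, g)) (Function('s')(g, V) = Add(Mul(g, Mul(Mul(-1, V), 1)), g) = Add(Mul(g, Mul(-1, V)), g) = Add(Mul(-1, V, g), g) = Add(g, Mul(-1, V, g)))
Add(M, Mul(-1, Function('s')(-118, 17))) = Add(-3773, Mul(-1, Mul(-118, Add(1, Mul(-1, 17))))) = Add(-3773, Mul(-1, Mul(-118, Add(1, -17)))) = Add(-3773, Mul(-1, Mul(-118, -16))) = Add(-3773, Mul(-1, 1888)) = Add(-3773, -1888) = -5661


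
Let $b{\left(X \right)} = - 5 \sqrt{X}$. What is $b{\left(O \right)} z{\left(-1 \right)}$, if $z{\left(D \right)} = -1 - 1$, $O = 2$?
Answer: $10 \sqrt{2} \approx 14.142$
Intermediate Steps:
$z{\left(D \right)} = -2$ ($z{\left(D \right)} = -1 - 1 = -2$)
$b{\left(O \right)} z{\left(-1 \right)} = - 5 \sqrt{2} \left(-2\right) = 10 \sqrt{2}$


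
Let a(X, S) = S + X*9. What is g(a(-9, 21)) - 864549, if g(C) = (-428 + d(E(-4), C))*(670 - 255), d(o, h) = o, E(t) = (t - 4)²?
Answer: -1015609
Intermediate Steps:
E(t) = (-4 + t)²
a(X, S) = S + 9*X
g(C) = -151060 (g(C) = (-428 + (-4 - 4)²)*(670 - 255) = (-428 + (-8)²)*415 = (-428 + 64)*415 = -364*415 = -151060)
g(a(-9, 21)) - 864549 = -151060 - 864549 = -1015609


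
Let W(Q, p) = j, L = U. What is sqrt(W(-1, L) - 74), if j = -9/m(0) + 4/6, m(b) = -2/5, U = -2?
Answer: I*sqrt(1830)/6 ≈ 7.1298*I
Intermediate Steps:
L = -2
m(b) = -2/5 (m(b) = -2*1/5 = -2/5)
j = 139/6 (j = -9/(-2/5) + 4/6 = -9*(-5/2) + 4*(1/6) = 45/2 + 2/3 = 139/6 ≈ 23.167)
W(Q, p) = 139/6
sqrt(W(-1, L) - 74) = sqrt(139/6 - 74) = sqrt(-305/6) = I*sqrt(1830)/6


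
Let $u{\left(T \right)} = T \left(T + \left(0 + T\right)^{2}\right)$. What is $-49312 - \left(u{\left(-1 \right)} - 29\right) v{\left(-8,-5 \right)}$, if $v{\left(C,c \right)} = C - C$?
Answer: $-49312$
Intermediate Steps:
$u{\left(T \right)} = T \left(T + T^{2}\right)$
$v{\left(C,c \right)} = 0$
$-49312 - \left(u{\left(-1 \right)} - 29\right) v{\left(-8,-5 \right)} = -49312 - \left(\left(-1\right)^{2} \left(1 - 1\right) - 29\right) 0 = -49312 - \left(1 \cdot 0 - 29\right) 0 = -49312 - \left(0 - 29\right) 0 = -49312 - \left(-29\right) 0 = -49312 - 0 = -49312 + 0 = -49312$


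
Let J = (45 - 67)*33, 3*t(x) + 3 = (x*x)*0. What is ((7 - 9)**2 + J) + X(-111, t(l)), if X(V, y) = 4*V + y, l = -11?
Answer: -1167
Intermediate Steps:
t(x) = -1 (t(x) = -1 + ((x*x)*0)/3 = -1 + (x**2*0)/3 = -1 + (1/3)*0 = -1 + 0 = -1)
X(V, y) = y + 4*V
J = -726 (J = -22*33 = -726)
((7 - 9)**2 + J) + X(-111, t(l)) = ((7 - 9)**2 - 726) + (-1 + 4*(-111)) = ((-2)**2 - 726) + (-1 - 444) = (4 - 726) - 445 = -722 - 445 = -1167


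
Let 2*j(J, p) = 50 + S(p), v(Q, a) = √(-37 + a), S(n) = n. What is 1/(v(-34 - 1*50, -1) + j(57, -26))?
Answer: 6/91 - I*√38/182 ≈ 0.065934 - 0.03387*I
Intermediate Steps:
j(J, p) = 25 + p/2 (j(J, p) = (50 + p)/2 = 25 + p/2)
1/(v(-34 - 1*50, -1) + j(57, -26)) = 1/(√(-37 - 1) + (25 + (½)*(-26))) = 1/(√(-38) + (25 - 13)) = 1/(I*√38 + 12) = 1/(12 + I*√38)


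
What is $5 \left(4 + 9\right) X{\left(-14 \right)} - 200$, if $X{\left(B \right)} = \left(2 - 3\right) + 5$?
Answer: $60$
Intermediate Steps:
$X{\left(B \right)} = 4$ ($X{\left(B \right)} = -1 + 5 = 4$)
$5 \left(4 + 9\right) X{\left(-14 \right)} - 200 = 5 \left(4 + 9\right) 4 - 200 = 5 \cdot 13 \cdot 4 - 200 = 65 \cdot 4 - 200 = 260 - 200 = 60$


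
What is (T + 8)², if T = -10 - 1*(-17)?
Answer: 225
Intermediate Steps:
T = 7 (T = -10 + 17 = 7)
(T + 8)² = (7 + 8)² = 15² = 225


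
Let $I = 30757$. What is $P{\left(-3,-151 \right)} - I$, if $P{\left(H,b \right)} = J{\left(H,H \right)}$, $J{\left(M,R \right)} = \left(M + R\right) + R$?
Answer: $-30766$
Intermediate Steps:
$J{\left(M,R \right)} = M + 2 R$
$P{\left(H,b \right)} = 3 H$ ($P{\left(H,b \right)} = H + 2 H = 3 H$)
$P{\left(-3,-151 \right)} - I = 3 \left(-3\right) - 30757 = -9 - 30757 = -30766$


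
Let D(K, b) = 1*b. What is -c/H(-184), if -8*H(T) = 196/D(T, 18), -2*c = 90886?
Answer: -1635948/49 ≈ -33387.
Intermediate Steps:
D(K, b) = b
c = -45443 (c = -½*90886 = -45443)
H(T) = -49/36 (H(T) = -49/(2*18) = -⅛*98/9 = -49/36)
-c/H(-184) = -(-45443)/(-49/36) = -(-45443)*(-36)/49 = -1*1635948/49 = -1635948/49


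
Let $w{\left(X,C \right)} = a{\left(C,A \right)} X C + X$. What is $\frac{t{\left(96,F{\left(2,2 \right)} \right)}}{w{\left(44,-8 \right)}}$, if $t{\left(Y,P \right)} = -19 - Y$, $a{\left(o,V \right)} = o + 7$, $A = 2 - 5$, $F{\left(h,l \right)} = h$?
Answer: $- \frac{115}{396} \approx -0.2904$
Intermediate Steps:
$A = -3$
$a{\left(o,V \right)} = 7 + o$
$w{\left(X,C \right)} = X + C X \left(7 + C\right)$ ($w{\left(X,C \right)} = \left(7 + C\right) X C + X = X \left(7 + C\right) C + X = C X \left(7 + C\right) + X = X + C X \left(7 + C\right)$)
$\frac{t{\left(96,F{\left(2,2 \right)} \right)}}{w{\left(44,-8 \right)}} = \frac{-19 - 96}{44 \left(1 - 8 \left(7 - 8\right)\right)} = \frac{-19 - 96}{44 \left(1 - -8\right)} = - \frac{115}{44 \left(1 + 8\right)} = - \frac{115}{44 \cdot 9} = - \frac{115}{396}$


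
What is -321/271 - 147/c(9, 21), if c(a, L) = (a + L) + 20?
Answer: -55887/13550 ≈ -4.1245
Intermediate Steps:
c(a, L) = 20 + L + a (c(a, L) = (L + a) + 20 = 20 + L + a)
-321/271 - 147/c(9, 21) = -321/271 - 147/(20 + 21 + 9) = -321*1/271 - 147/50 = -321/271 - 147*1/50 = -321/271 - 147/50 = -55887/13550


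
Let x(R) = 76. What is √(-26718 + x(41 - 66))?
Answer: I*√26642 ≈ 163.22*I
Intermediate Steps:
√(-26718 + x(41 - 66)) = √(-26718 + 76) = √(-26642) = I*√26642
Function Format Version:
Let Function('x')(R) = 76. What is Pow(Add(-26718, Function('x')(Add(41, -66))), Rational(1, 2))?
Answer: Mul(I, Pow(26642, Rational(1, 2))) ≈ Mul(163.22, I)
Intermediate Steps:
Pow(Add(-26718, Function('x')(Add(41, -66))), Rational(1, 2)) = Pow(Add(-26718, 76), Rational(1, 2)) = Pow(-26642, Rational(1, 2)) = Mul(I, Pow(26642, Rational(1, 2)))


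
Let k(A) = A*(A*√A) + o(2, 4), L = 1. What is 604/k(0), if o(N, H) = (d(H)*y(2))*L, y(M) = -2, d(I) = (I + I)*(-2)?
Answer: 151/8 ≈ 18.875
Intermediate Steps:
d(I) = -4*I (d(I) = (2*I)*(-2) = -4*I)
o(N, H) = 8*H (o(N, H) = (-4*H*(-2))*1 = (8*H)*1 = 8*H)
k(A) = 32 + A^(5/2) (k(A) = A*(A*√A) + 8*4 = A*A^(3/2) + 32 = A^(5/2) + 32 = 32 + A^(5/2))
604/k(0) = 604/(32 + 0^(5/2)) = 604/(32 + 0) = 604/32 = 604*(1/32) = 151/8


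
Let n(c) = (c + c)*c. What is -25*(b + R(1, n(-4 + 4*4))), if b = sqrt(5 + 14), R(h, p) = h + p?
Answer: -7225 - 25*sqrt(19) ≈ -7334.0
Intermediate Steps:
n(c) = 2*c**2 (n(c) = (2*c)*c = 2*c**2)
b = sqrt(19) ≈ 4.3589
-25*(b + R(1, n(-4 + 4*4))) = -25*(sqrt(19) + (1 + 2*(-4 + 4*4)**2)) = -25*(sqrt(19) + (1 + 2*(-4 + 16)**2)) = -25*(sqrt(19) + (1 + 2*12**2)) = -25*(sqrt(19) + (1 + 2*144)) = -25*(sqrt(19) + (1 + 288)) = -25*(sqrt(19) + 289) = -25*(289 + sqrt(19)) = -7225 - 25*sqrt(19)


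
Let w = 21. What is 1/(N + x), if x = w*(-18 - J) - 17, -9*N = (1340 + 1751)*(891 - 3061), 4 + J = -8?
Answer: 9/6706183 ≈ 1.3420e-6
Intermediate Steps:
J = -12 (J = -4 - 8 = -12)
N = 6707470/9 (N = -(1340 + 1751)*(891 - 3061)/9 = -3091*(-2170)/9 = -⅑*(-6707470) = 6707470/9 ≈ 7.4527e+5)
x = -143 (x = 21*(-18 - 1*(-12)) - 17 = 21*(-18 + 12) - 17 = 21*(-6) - 17 = -126 - 17 = -143)
1/(N + x) = 1/(6707470/9 - 143) = 1/(6706183/9) = 9/6706183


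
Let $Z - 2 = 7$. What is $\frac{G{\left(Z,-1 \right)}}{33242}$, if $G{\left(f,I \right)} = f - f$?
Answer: $0$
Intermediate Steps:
$Z = 9$ ($Z = 2 + 7 = 9$)
$G{\left(f,I \right)} = 0$
$\frac{G{\left(Z,-1 \right)}}{33242} = \frac{1}{33242} \cdot 0 = 0$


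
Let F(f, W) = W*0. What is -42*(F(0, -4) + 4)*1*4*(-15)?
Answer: 10080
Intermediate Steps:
F(f, W) = 0
-42*(F(0, -4) + 4)*1*4*(-15) = -42*(0 + 4)*1*4*(-15) = -42*4*1*4*(-15) = -168*4*(-15) = -42*16*(-15) = -672*(-15) = 10080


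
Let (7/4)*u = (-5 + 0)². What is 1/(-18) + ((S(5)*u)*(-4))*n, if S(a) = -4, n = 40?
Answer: 1151993/126 ≈ 9142.8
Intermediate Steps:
u = 100/7 (u = 4*(-5 + 0)²/7 = (4/7)*(-5)² = (4/7)*25 = 100/7 ≈ 14.286)
1/(-18) + ((S(5)*u)*(-4))*n = 1/(-18) + (-4*100/7*(-4))*40 = -1/18 - 400/7*(-4)*40 = -1/18 + (1600/7)*40 = -1/18 + 64000/7 = 1151993/126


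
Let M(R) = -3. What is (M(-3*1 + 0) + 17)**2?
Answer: 196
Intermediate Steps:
(M(-3*1 + 0) + 17)**2 = (-3 + 17)**2 = 14**2 = 196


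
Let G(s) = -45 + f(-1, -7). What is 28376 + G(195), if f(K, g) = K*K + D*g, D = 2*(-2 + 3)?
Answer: 28318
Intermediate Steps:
D = 2 (D = 2*1 = 2)
f(K, g) = K² + 2*g (f(K, g) = K*K + 2*g = K² + 2*g)
G(s) = -58 (G(s) = -45 + ((-1)² + 2*(-7)) = -45 + (1 - 14) = -45 - 13 = -58)
28376 + G(195) = 28376 - 58 = 28318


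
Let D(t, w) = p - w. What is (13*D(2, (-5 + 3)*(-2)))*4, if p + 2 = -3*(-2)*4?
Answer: 936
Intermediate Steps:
p = 22 (p = -2 - 3*(-2)*4 = -2 + 6*4 = -2 + 24 = 22)
D(t, w) = 22 - w
(13*D(2, (-5 + 3)*(-2)))*4 = (13*(22 - (-5 + 3)*(-2)))*4 = (13*(22 - (-2)*(-2)))*4 = (13*(22 - 1*4))*4 = (13*(22 - 4))*4 = (13*18)*4 = 234*4 = 936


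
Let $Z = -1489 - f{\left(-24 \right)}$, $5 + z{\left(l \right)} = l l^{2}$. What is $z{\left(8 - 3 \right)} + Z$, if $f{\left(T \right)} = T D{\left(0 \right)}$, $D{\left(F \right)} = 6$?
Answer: $-1225$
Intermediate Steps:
$z{\left(l \right)} = -5 + l^{3}$ ($z{\left(l \right)} = -5 + l l^{2} = -5 + l^{3}$)
$f{\left(T \right)} = 6 T$ ($f{\left(T \right)} = T 6 = 6 T$)
$Z = -1345$ ($Z = -1489 - 6 \left(-24\right) = -1489 - -144 = -1489 + 144 = -1345$)
$z{\left(8 - 3 \right)} + Z = \left(-5 + \left(8 - 3\right)^{3}\right) - 1345 = \left(-5 + 5^{3}\right) - 1345 = \left(-5 + 125\right) - 1345 = 120 - 1345 = -1225$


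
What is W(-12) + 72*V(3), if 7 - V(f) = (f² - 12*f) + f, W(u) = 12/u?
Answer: 2231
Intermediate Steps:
V(f) = 7 - f² + 11*f (V(f) = 7 - ((f² - 12*f) + f) = 7 - (f² - 11*f) = 7 + (-f² + 11*f) = 7 - f² + 11*f)
W(-12) + 72*V(3) = 12/(-12) + 72*(7 - 1*3² + 11*3) = 12*(-1/12) + 72*(7 - 1*9 + 33) = -1 + 72*(7 - 9 + 33) = -1 + 72*31 = -1 + 2232 = 2231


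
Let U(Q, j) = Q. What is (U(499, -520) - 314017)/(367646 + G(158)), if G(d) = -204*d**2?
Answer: 156759/2362505 ≈ 0.066353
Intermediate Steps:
(U(499, -520) - 314017)/(367646 + G(158)) = (499 - 314017)/(367646 - 204*158**2) = -313518/(367646 - 204*24964) = -313518/(367646 - 5092656) = -313518/(-4725010) = -313518*(-1/4725010) = 156759/2362505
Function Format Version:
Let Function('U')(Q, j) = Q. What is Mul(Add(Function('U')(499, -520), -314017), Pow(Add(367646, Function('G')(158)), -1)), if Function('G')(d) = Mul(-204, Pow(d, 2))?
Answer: Rational(156759, 2362505) ≈ 0.066353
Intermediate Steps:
Mul(Add(Function('U')(499, -520), -314017), Pow(Add(367646, Function('G')(158)), -1)) = Mul(Add(499, -314017), Pow(Add(367646, Mul(-204, Pow(158, 2))), -1)) = Mul(-313518, Pow(Add(367646, Mul(-204, 24964)), -1)) = Mul(-313518, Pow(Add(367646, -5092656), -1)) = Mul(-313518, Pow(-4725010, -1)) = Mul(-313518, Rational(-1, 4725010)) = Rational(156759, 2362505)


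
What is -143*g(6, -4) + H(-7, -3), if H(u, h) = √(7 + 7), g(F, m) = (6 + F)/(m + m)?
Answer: 429/2 + √14 ≈ 218.24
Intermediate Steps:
g(F, m) = (6 + F)/(2*m) (g(F, m) = (6 + F)/((2*m)) = (6 + F)*(1/(2*m)) = (6 + F)/(2*m))
H(u, h) = √14
-143*g(6, -4) + H(-7, -3) = -143*(6 + 6)/(2*(-4)) + √14 = -143*(-1)*12/(2*4) + √14 = -143*(-3/2) + √14 = 429/2 + √14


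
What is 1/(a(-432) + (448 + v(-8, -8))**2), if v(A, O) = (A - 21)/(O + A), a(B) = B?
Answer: 256/51686217 ≈ 4.9530e-6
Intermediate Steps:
v(A, O) = (-21 + A)/(A + O)
1/(a(-432) + (448 + v(-8, -8))**2) = 1/(-432 + (448 + (-21 - 8)/(-8 - 8))**2) = 1/(-432 + (448 - 29/(-16))**2) = 1/(-432 + (448 - 1/16*(-29))**2) = 1/(-432 + (448 + 29/16)**2) = 1/(-432 + (7197/16)**2) = 1/(-432 + 51796809/256) = 1/(51686217/256) = 256/51686217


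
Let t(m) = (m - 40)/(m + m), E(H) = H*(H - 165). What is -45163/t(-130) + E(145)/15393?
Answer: -18075094834/261681 ≈ -69073.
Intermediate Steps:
E(H) = H*(-165 + H)
t(m) = (-40 + m)/(2*m) (t(m) = (-40 + m)/((2*m)) = (-40 + m)*(1/(2*m)) = (-40 + m)/(2*m))
-45163/t(-130) + E(145)/15393 = -45163*(-260/(-40 - 130)) + (145*(-165 + 145))/15393 = -45163/((½)*(-1/130)*(-170)) + (145*(-20))*(1/15393) = -45163/17/26 - 2900*1/15393 = -45163*26/17 - 2900/15393 = -1174238/17 - 2900/15393 = -18075094834/261681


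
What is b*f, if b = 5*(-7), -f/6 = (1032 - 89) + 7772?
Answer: 1830150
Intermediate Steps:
f = -52290 (f = -6*((1032 - 89) + 7772) = -6*(943 + 7772) = -6*8715 = -52290)
b = -35
b*f = -35*(-52290) = 1830150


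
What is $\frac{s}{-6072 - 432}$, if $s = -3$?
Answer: $\frac{1}{2168} \approx 0.00046125$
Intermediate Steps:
$\frac{s}{-6072 - 432} = \frac{1}{-6072 - 432} \left(-3\right) = \frac{1}{-6504} \left(-3\right) = \left(- \frac{1}{6504}\right) \left(-3\right) = \frac{1}{2168}$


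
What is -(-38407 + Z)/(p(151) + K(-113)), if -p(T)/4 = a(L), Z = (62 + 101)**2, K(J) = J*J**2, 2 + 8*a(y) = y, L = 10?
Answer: -3946/480967 ≈ -0.0082043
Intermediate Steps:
a(y) = -1/4 + y/8
K(J) = J**3
Z = 26569 (Z = 163**2 = 26569)
p(T) = -4 (p(T) = -4*(-1/4 + (1/8)*10) = -4*(-1/4 + 5/4) = -4*1 = -4)
-(-38407 + Z)/(p(151) + K(-113)) = -(-38407 + 26569)/(-4 + (-113)**3) = -(-11838)/(-4 - 1442897) = -(-11838)/(-1442901) = -(-11838)*(-1)/1442901 = -1*3946/480967 = -3946/480967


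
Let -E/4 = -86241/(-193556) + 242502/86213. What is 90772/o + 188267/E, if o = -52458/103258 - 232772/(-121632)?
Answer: 1203033476485906694153789/23998799712302187885 ≈ 50129.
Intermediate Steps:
o = 2206874965/1569934632 (o = -52458*1/103258 - 232772*(-1/121632) = -26229/51629 + 58193/30408 = 2206874965/1569934632 ≈ 1.4057)
E = -54372812445/4171760857 (E = -4*(-86241/(-193556) + 242502/86213) = -4*(-86241*(-1/193556) + 242502*(1/86213)) = -4*(86241/193556 + 242502/86213) = -4*54372812445/16687043428 = -54372812445/4171760857 ≈ -13.034)
90772/o + 188267/E = 90772/(2206874965/1569934632) + 188267/(-54372812445/4171760857) = 90772*(1569934632/2206874965) + 188267*(-4171760857/54372812445) = 142506106415904/2206874965 - 785404901264819/54372812445 = 1203033476485906694153789/23998799712302187885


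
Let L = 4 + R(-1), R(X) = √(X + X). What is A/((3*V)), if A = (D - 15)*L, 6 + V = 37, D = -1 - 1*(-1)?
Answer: -20/31 - 5*I*√2/31 ≈ -0.64516 - 0.2281*I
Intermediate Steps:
D = 0 (D = -1 + 1 = 0)
R(X) = √2*√X (R(X) = √(2*X) = √2*√X)
V = 31 (V = -6 + 37 = 31)
L = 4 + I*√2 (L = 4 + √2*√(-1) = 4 + √2*I = 4 + I*√2 ≈ 4.0 + 1.4142*I)
A = -60 - 15*I*√2 (A = (0 - 15)*(4 + I*√2) = -15*(4 + I*√2) = -60 - 15*I*√2 ≈ -60.0 - 21.213*I)
A/((3*V)) = (-60 - 15*I*√2)/((3*31)) = (-60 - 15*I*√2)/93 = (-60 - 15*I*√2)*(1/93) = -20/31 - 5*I*√2/31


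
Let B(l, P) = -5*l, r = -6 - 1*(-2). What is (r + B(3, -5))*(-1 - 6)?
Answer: 133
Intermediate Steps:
r = -4 (r = -6 + 2 = -4)
(r + B(3, -5))*(-1 - 6) = (-4 - 5*3)*(-1 - 6) = (-4 - 15)*(-7) = -19*(-7) = 133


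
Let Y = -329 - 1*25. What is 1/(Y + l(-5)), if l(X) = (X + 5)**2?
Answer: -1/354 ≈ -0.0028249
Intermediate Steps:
l(X) = (5 + X)**2
Y = -354 (Y = -329 - 25 = -354)
1/(Y + l(-5)) = 1/(-354 + (5 - 5)**2) = 1/(-354 + 0**2) = 1/(-354 + 0) = 1/(-354) = -1/354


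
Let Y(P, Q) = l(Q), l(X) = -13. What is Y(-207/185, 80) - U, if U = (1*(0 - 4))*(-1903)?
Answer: -7625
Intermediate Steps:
Y(P, Q) = -13
U = 7612 (U = (1*(-4))*(-1903) = -4*(-1903) = 7612)
Y(-207/185, 80) - U = -13 - 1*7612 = -13 - 7612 = -7625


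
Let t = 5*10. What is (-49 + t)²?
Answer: 1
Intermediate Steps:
t = 50
(-49 + t)² = (-49 + 50)² = 1² = 1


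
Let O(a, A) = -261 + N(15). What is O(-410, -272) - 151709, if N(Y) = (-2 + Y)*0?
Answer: -151970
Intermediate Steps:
N(Y) = 0
O(a, A) = -261 (O(a, A) = -261 + 0 = -261)
O(-410, -272) - 151709 = -261 - 151709 = -151970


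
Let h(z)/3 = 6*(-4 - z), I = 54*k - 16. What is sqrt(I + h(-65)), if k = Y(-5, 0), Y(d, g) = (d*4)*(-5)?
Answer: sqrt(6482) ≈ 80.511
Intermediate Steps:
Y(d, g) = -20*d (Y(d, g) = (4*d)*(-5) = -20*d)
k = 100 (k = -20*(-5) = 100)
I = 5384 (I = 54*100 - 16 = 5400 - 16 = 5384)
h(z) = -72 - 18*z (h(z) = 3*(6*(-4 - z)) = 3*(-24 - 6*z) = -72 - 18*z)
sqrt(I + h(-65)) = sqrt(5384 + (-72 - 18*(-65))) = sqrt(5384 + (-72 + 1170)) = sqrt(5384 + 1098) = sqrt(6482)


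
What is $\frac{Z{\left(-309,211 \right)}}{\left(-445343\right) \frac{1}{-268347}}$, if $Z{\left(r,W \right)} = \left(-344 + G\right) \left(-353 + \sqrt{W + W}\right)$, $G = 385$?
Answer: $- \frac{3883786131}{445343} + \frac{11002227 \sqrt{422}}{445343} \approx -8213.4$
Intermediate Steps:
$Z{\left(r,W \right)} = -14473 + 41 \sqrt{2} \sqrt{W}$ ($Z{\left(r,W \right)} = \left(-344 + 385\right) \left(-353 + \sqrt{W + W}\right) = 41 \left(-353 + \sqrt{2 W}\right) = 41 \left(-353 + \sqrt{2} \sqrt{W}\right) = -14473 + 41 \sqrt{2} \sqrt{W}$)
$\frac{Z{\left(-309,211 \right)}}{\left(-445343\right) \frac{1}{-268347}} = \frac{-14473 + 41 \sqrt{2} \sqrt{211}}{\left(-445343\right) \frac{1}{-268347}} = \frac{-14473 + 41 \sqrt{422}}{\left(-445343\right) \left(- \frac{1}{268347}\right)} = \frac{-14473 + 41 \sqrt{422}}{\frac{445343}{268347}} = \left(-14473 + 41 \sqrt{422}\right) \frac{268347}{445343} = - \frac{3883786131}{445343} + \frac{11002227 \sqrt{422}}{445343}$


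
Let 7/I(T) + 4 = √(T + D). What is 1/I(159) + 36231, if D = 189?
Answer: 253613/7 + 2*√87/7 ≈ 36233.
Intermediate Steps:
I(T) = 7/(-4 + √(189 + T)) (I(T) = 7/(-4 + √(T + 189)) = 7/(-4 + √(189 + T)))
1/I(159) + 36231 = 1/(7/(-4 + √(189 + 159))) + 36231 = 1/(7/(-4 + √348)) + 36231 = 1/(7/(-4 + 2*√87)) + 36231 = (-4/7 + 2*√87/7) + 36231 = 253613/7 + 2*√87/7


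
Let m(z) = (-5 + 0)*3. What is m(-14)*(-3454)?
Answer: 51810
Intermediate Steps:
m(z) = -15 (m(z) = -5*3 = -15)
m(-14)*(-3454) = -15*(-3454) = 51810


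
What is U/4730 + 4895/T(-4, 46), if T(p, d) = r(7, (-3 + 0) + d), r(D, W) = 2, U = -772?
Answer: 11575903/4730 ≈ 2447.3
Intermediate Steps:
T(p, d) = 2
U/4730 + 4895/T(-4, 46) = -772/4730 + 4895/2 = -772*1/4730 + 4895*(½) = -386/2365 + 4895/2 = 11575903/4730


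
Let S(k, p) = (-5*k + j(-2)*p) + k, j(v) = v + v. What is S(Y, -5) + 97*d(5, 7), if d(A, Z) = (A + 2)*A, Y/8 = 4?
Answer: 3287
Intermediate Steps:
Y = 32 (Y = 8*4 = 32)
j(v) = 2*v
d(A, Z) = A*(2 + A) (d(A, Z) = (2 + A)*A = A*(2 + A))
S(k, p) = -4*k - 4*p (S(k, p) = (-5*k + (2*(-2))*p) + k = (-5*k - 4*p) + k = -4*k - 4*p)
S(Y, -5) + 97*d(5, 7) = (-4*32 - 4*(-5)) + 97*(5*(2 + 5)) = (-128 + 20) + 97*(5*7) = -108 + 97*35 = -108 + 3395 = 3287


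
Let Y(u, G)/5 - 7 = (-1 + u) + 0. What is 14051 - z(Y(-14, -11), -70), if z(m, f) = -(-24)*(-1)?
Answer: 14075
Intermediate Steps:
Y(u, G) = 30 + 5*u (Y(u, G) = 35 + 5*((-1 + u) + 0) = 35 + 5*(-1 + u) = 35 + (-5 + 5*u) = 30 + 5*u)
z(m, f) = -24 (z(m, f) = -4*6 = -24)
14051 - z(Y(-14, -11), -70) = 14051 - 1*(-24) = 14051 + 24 = 14075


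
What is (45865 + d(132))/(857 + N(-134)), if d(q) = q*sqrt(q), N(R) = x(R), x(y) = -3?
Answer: 45865/854 + 132*sqrt(33)/427 ≈ 55.482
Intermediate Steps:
N(R) = -3
d(q) = q**(3/2)
(45865 + d(132))/(857 + N(-134)) = (45865 + 132**(3/2))/(857 - 3) = (45865 + 264*sqrt(33))/854 = (45865 + 264*sqrt(33))*(1/854) = 45865/854 + 132*sqrt(33)/427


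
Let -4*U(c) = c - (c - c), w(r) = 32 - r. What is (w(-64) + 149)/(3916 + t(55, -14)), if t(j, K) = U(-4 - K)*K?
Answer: 245/3951 ≈ 0.062010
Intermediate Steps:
U(c) = -c/4 (U(c) = -(c - (c - c))/4 = -(c - 1*0)/4 = -(c + 0)/4 = -c/4)
t(j, K) = K*(1 + K/4) (t(j, K) = (-(-4 - K)/4)*K = (1 + K/4)*K = K*(1 + K/4))
(w(-64) + 149)/(3916 + t(55, -14)) = ((32 - 1*(-64)) + 149)/(3916 + (1/4)*(-14)*(4 - 14)) = ((32 + 64) + 149)/(3916 + (1/4)*(-14)*(-10)) = (96 + 149)/(3916 + 35) = 245/3951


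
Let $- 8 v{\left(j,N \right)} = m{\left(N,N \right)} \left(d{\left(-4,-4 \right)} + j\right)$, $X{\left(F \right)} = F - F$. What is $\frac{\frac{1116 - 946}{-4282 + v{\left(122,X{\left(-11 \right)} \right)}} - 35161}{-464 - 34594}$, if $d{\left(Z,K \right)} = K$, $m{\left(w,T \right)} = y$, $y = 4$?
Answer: $\frac{152634071}{152186778} \approx 1.0029$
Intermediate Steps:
$m{\left(w,T \right)} = 4$
$X{\left(F \right)} = 0$
$v{\left(j,N \right)} = 2 - \frac{j}{2}$ ($v{\left(j,N \right)} = - \frac{4 \left(-4 + j\right)}{8} = - \frac{-16 + 4 j}{8} = 2 - \frac{j}{2}$)
$\frac{\frac{1116 - 946}{-4282 + v{\left(122,X{\left(-11 \right)} \right)}} - 35161}{-464 - 34594} = \frac{\frac{1116 - 946}{-4282 + \left(2 - 61\right)} - 35161}{-464 - 34594} = \frac{\frac{170}{-4282 + \left(2 - 61\right)} - 35161}{-35058} = \left(\frac{170}{-4282 - 59} - 35161\right) \left(- \frac{1}{35058}\right) = \left(\frac{170}{-4341} - 35161\right) \left(- \frac{1}{35058}\right) = \left(170 \left(- \frac{1}{4341}\right) - 35161\right) \left(- \frac{1}{35058}\right) = \left(- \frac{170}{4341} - 35161\right) \left(- \frac{1}{35058}\right) = \left(- \frac{152634071}{4341}\right) \left(- \frac{1}{35058}\right) = \frac{152634071}{152186778}$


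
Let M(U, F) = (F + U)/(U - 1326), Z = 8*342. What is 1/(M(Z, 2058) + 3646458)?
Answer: 5/18232307 ≈ 2.7424e-7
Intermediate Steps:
Z = 2736
M(U, F) = (F + U)/(-1326 + U)
1/(M(Z, 2058) + 3646458) = 1/((2058 + 2736)/(-1326 + 2736) + 3646458) = 1/(4794/1410 + 3646458) = 1/((1/1410)*4794 + 3646458) = 1/(17/5 + 3646458) = 1/(18232307/5) = 5/18232307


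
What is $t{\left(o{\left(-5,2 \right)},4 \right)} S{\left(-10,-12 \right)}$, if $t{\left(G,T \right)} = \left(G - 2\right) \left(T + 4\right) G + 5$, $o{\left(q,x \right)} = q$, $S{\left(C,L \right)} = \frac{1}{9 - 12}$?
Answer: $-95$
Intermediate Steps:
$S{\left(C,L \right)} = - \frac{1}{3}$ ($S{\left(C,L \right)} = \frac{1}{-3} = - \frac{1}{3}$)
$t{\left(G,T \right)} = 5 + G \left(-2 + G\right) \left(4 + T\right)$ ($t{\left(G,T \right)} = \left(-2 + G\right) \left(4 + T\right) G + 5 = G \left(-2 + G\right) \left(4 + T\right) + 5 = 5 + G \left(-2 + G\right) \left(4 + T\right)$)
$t{\left(o{\left(-5,2 \right)},4 \right)} S{\left(-10,-12 \right)} = \left(5 - -40 + 4 \left(-5\right)^{2} + 4 \left(-5\right)^{2} - \left(-10\right) 4\right) \left(- \frac{1}{3}\right) = \left(5 + 40 + 4 \cdot 25 + 4 \cdot 25 + 40\right) \left(- \frac{1}{3}\right) = \left(5 + 40 + 100 + 100 + 40\right) \left(- \frac{1}{3}\right) = 285 \left(- \frac{1}{3}\right) = -95$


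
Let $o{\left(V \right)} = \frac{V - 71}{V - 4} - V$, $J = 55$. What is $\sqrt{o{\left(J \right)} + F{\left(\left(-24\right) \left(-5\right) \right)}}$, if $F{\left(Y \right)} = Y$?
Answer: $\frac{\sqrt{168249}}{51} \approx 8.0428$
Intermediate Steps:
$o{\left(V \right)} = - V + \frac{-71 + V}{-4 + V}$ ($o{\left(V \right)} = \frac{-71 + V}{-4 + V} - V = - V + \frac{-71 + V}{-4 + V}$)
$\sqrt{o{\left(J \right)} + F{\left(\left(-24\right) \left(-5\right) \right)}} = \sqrt{\frac{-71 - 55^{2} + 5 \cdot 55}{-4 + 55} - -120} = \sqrt{\frac{-71 - 3025 + 275}{51} + 120} = \sqrt{\frac{1}{51} \left(-2821\right) + 120} = \sqrt{- \frac{2821}{51} + 120} = \sqrt{\frac{3299}{51}} = \frac{\sqrt{168249}}{51}$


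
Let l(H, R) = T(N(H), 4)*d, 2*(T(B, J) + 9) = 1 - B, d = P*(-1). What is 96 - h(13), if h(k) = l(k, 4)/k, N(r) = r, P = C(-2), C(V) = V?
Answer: 1278/13 ≈ 98.308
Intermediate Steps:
P = -2
d = 2 (d = -2*(-1) = 2)
T(B, J) = -17/2 - B/2 (T(B, J) = -9 + (1 - B)/2 = -9 + (1/2 - B/2) = -17/2 - B/2)
l(H, R) = -17 - H (l(H, R) = (-17/2 - H/2)*2 = -17 - H)
h(k) = (-17 - k)/k
96 - h(13) = 96 - (-17 - 1*13)/13 = 96 - (-17 - 13)/13 = 96 - (-30)/13 = 96 - 1*(-30/13) = 96 + 30/13 = 1278/13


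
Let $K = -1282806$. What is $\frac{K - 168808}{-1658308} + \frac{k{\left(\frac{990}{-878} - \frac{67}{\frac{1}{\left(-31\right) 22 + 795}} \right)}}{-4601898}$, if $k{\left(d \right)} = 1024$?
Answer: $\frac{1669620363995}{1907841067146} \approx 0.87514$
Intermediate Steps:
$\frac{K - 168808}{-1658308} + \frac{k{\left(\frac{990}{-878} - \frac{67}{\frac{1}{\left(-31\right) 22 + 795}} \right)}}{-4601898} = \frac{-1282806 - 168808}{-1658308} + \frac{1024}{-4601898} = \left(-1451614\right) \left(- \frac{1}{1658308}\right) + 1024 \left(- \frac{1}{4601898}\right) = \frac{725807}{829154} - \frac{512}{2300949} = \frac{1669620363995}{1907841067146}$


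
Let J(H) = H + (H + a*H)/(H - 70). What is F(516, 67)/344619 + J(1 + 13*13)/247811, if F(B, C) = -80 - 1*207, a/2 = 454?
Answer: 5200032137/854003790090 ≈ 0.0060890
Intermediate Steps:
a = 908 (a = 2*454 = 908)
F(B, C) = -287 (F(B, C) = -80 - 207 = -287)
J(H) = H + 909*H/(-70 + H) (J(H) = H + (H + 908*H)/(H - 70) = H + (909*H)/(-70 + H) = H + 909*H/(-70 + H))
F(516, 67)/344619 + J(1 + 13*13)/247811 = -287/344619 + ((1 + 13*13)*(839 + (1 + 13*13))/(-70 + (1 + 13*13)))/247811 = -287*1/344619 + ((1 + 169)*(839 + (1 + 169))/(-70 + (1 + 169)))*(1/247811) = -287/344619 + (170*(839 + 170)/(-70 + 170))*(1/247811) = -287/344619 + (170*1009/100)*(1/247811) = -287/344619 + (170*(1/100)*1009)*(1/247811) = -287/344619 + (17153/10)*(1/247811) = -287/344619 + 17153/2478110 = 5200032137/854003790090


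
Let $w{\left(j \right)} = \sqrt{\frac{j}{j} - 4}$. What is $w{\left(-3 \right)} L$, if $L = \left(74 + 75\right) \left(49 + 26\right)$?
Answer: $11175 i \sqrt{3} \approx 19356.0 i$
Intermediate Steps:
$w{\left(j \right)} = i \sqrt{3}$ ($w{\left(j \right)} = \sqrt{1 - 4} = \sqrt{-3} = i \sqrt{3}$)
$L = 11175$ ($L = 149 \cdot 75 = 11175$)
$w{\left(-3 \right)} L = i \sqrt{3} \cdot 11175 = 11175 i \sqrt{3}$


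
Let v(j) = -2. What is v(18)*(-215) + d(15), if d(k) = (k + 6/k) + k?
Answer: 2302/5 ≈ 460.40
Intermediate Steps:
d(k) = 2*k + 6/k
v(18)*(-215) + d(15) = -2*(-215) + (2*15 + 6/15) = 430 + (30 + 6*(1/15)) = 430 + (30 + ⅖) = 430 + 152/5 = 2302/5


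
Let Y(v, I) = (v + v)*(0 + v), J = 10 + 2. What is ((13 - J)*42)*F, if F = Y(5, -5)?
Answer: 2100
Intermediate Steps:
J = 12
Y(v, I) = 2*v² (Y(v, I) = (2*v)*v = 2*v²)
F = 50 (F = 2*5² = 2*25 = 50)
((13 - J)*42)*F = ((13 - 1*12)*42)*50 = ((13 - 12)*42)*50 = (1*42)*50 = 42*50 = 2100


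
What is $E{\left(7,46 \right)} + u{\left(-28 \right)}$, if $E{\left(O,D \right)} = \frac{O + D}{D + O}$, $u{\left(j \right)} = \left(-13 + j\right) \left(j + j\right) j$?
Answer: $-64287$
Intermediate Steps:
$u{\left(j \right)} = 2 j^{2} \left(-13 + j\right)$ ($u{\left(j \right)} = \left(-13 + j\right) 2 j j = 2 j \left(-13 + j\right) j = 2 j^{2} \left(-13 + j\right)$)
$E{\left(O,D \right)} = 1$ ($E{\left(O,D \right)} = \frac{D + O}{D + O} = 1$)
$E{\left(7,46 \right)} + u{\left(-28 \right)} = 1 + 2 \left(-28\right)^{2} \left(-13 - 28\right) = 1 + 2 \cdot 784 \left(-41\right) = 1 - 64288 = -64287$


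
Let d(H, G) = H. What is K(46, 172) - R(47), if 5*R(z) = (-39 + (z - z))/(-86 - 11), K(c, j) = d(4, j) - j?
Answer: -81519/485 ≈ -168.08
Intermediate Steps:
K(c, j) = 4 - j
R(z) = 39/485 (R(z) = ((-39 + (z - z))/(-86 - 11))/5 = ((-39 + 0)/(-97))/5 = (-39*(-1/97))/5 = (⅕)*(39/97) = 39/485)
K(46, 172) - R(47) = (4 - 1*172) - 1*39/485 = (4 - 172) - 39/485 = -168 - 39/485 = -81519/485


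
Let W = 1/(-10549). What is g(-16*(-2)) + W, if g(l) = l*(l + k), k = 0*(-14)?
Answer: 10802175/10549 ≈ 1024.0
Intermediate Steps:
W = -1/10549 ≈ -9.4796e-5
k = 0
g(l) = l² (g(l) = l*(l + 0) = l*l = l²)
g(-16*(-2)) + W = (-16*(-2))² - 1/10549 = 32² - 1/10549 = 1024 - 1/10549 = 10802175/10549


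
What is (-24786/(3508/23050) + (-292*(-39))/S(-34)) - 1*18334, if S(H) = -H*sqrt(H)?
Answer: -158908243/877 - 2847*I*sqrt(34)/289 ≈ -1.812e+5 - 57.442*I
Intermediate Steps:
S(H) = -H**(3/2)
(-24786/(3508/23050) + (-292*(-39))/S(-34)) - 1*18334 = (-24786/(3508/23050) + (-292*(-39))/((-(-34)**(3/2)))) - 1*18334 = (-24786/(3508*(1/23050)) + 11388/((-(-34)*I*sqrt(34)))) - 18334 = (-24786/1754/11525 + 11388/((34*I*sqrt(34)))) - 18334 = (-24786*11525/1754 + 11388*(-I*sqrt(34)/1156)) - 18334 = (-142829325/877 - 2847*I*sqrt(34)/289) - 18334 = -158908243/877 - 2847*I*sqrt(34)/289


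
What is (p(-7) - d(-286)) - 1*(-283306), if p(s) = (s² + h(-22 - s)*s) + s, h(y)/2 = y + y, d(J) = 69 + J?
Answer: 283985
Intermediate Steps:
h(y) = 4*y (h(y) = 2*(y + y) = 2*(2*y) = 4*y)
p(s) = s + s² + s*(-88 - 4*s) (p(s) = (s² + (4*(-22 - s))*s) + s = (s² + (-88 - 4*s)*s) + s = (s² + s*(-88 - 4*s)) + s = s + s² + s*(-88 - 4*s))
(p(-7) - d(-286)) - 1*(-283306) = (3*(-7)*(-29 - 1*(-7)) - (69 - 286)) - 1*(-283306) = (3*(-7)*(-29 + 7) - 1*(-217)) + 283306 = (3*(-7)*(-22) + 217) + 283306 = (462 + 217) + 283306 = 679 + 283306 = 283985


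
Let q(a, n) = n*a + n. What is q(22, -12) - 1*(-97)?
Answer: -179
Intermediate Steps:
q(a, n) = n + a*n (q(a, n) = a*n + n = n + a*n)
q(22, -12) - 1*(-97) = -12*(1 + 22) - 1*(-97) = -12*23 + 97 = -276 + 97 = -179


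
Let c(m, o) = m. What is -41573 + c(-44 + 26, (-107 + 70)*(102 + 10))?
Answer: -41591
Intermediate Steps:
-41573 + c(-44 + 26, (-107 + 70)*(102 + 10)) = -41573 + (-44 + 26) = -41573 - 18 = -41591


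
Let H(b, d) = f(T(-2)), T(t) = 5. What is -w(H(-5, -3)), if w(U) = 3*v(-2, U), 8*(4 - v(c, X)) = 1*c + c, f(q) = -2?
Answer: -27/2 ≈ -13.500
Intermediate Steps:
H(b, d) = -2
v(c, X) = 4 - c/4 (v(c, X) = 4 - (1*c + c)/8 = 4 - (c + c)/8 = 4 - c/4)
w(U) = 27/2 (w(U) = 3*(4 - ¼*(-2)) = 3*(4 + ½) = 3*(9/2) = 27/2)
-w(H(-5, -3)) = -1*27/2 = -27/2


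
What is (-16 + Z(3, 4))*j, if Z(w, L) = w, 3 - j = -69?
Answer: -936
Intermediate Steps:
j = 72 (j = 3 - 1*(-69) = 3 + 69 = 72)
(-16 + Z(3, 4))*j = (-16 + 3)*72 = -13*72 = -936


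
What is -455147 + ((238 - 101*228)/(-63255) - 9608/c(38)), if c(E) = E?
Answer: -109463918045/240369 ≈ -4.5540e+5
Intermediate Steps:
-455147 + ((238 - 101*228)/(-63255) - 9608/c(38)) = -455147 + ((238 - 101*228)/(-63255) - 9608/38) = -455147 + ((238 - 23028)*(-1/63255) - 9608*1/38) = -455147 + (-22790*(-1/63255) - 4804/19) = -455147 + (4558/12651 - 4804/19) = -455147 - 60688802/240369 = -109463918045/240369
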